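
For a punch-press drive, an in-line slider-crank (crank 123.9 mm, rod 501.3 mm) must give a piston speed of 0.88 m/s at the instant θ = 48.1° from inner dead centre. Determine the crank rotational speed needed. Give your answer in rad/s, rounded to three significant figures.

For an in-line slider-crank, |v_piston| = rω|sinθ|·[1 + r cosθ/√(L² − r² sin²θ)].
With r = 0.1239 m, L = 0.5013 m, θ = 48.1°: the bracketed kinematic factor |dx/dθ| = 0.10771 m.
ω = v/|dx/dθ| = 0.88/0.10771 = 8.1704 rad/s.

8.17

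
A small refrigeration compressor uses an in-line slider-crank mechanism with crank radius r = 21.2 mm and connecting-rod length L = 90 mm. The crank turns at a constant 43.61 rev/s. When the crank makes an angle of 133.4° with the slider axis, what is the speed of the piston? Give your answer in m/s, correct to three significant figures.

3.53

ω = 2π·43.6 = 274 rad/s
For an in-line slider-crank, x = r cosθ + √(L² − r² sin²θ), so v = −rω sinθ·[1 + r cosθ/√(L² − r² sin²θ)].
With r = 0.0212 m, L = 0.09 m, θ = 133.4°: √(L² − r² sin²θ) = 0.088672 m.
v = −0.0212·274·0.72657·[1 + 0.0212·-0.68709/0.088672] = -3.5273 m/s.
|v| = 3.5273 m/s.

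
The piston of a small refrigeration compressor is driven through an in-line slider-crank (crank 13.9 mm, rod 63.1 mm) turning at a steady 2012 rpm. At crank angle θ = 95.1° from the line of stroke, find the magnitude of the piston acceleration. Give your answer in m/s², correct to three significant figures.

ω = 2π·2012/60 = 210.7 rad/s
x(θ) = r cosθ + √(L² − r² sin²θ); with ω constant, a = ω²·d²x/dθ².
d²x/dθ² = −r cosθ − r²(cos2θ)/√u − r⁴ sin²2θ/(4u^{3/2}),  u = L² − r² sin²θ = 0.00378993 m².
Substituting r = 0.0139 m, L = 0.0631 m, θ = 95.1°: d²x/dθ² = +0.0043232 m.
a = ω²·d²x/dθ² = (210.7)²·(+0.0043232) = +191.92 m/s²;  |a| = 191.92 m/s².

192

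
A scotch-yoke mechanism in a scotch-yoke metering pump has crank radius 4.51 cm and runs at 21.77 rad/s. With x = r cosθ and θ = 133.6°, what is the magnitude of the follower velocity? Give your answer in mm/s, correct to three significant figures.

711

ω = 21.77 rad/s
x = r cosθ ⇒ ẋ = −rω sinθ.
|v| = rω|sinθ| = 0.0451·21.77·|sin 133.6°| = 0.71101 m/s = 711.01 mm/s.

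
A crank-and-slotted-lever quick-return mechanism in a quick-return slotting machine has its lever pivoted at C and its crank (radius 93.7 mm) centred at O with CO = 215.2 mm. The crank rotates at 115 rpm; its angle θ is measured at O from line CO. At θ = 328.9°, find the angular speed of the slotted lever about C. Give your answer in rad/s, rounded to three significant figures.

3.50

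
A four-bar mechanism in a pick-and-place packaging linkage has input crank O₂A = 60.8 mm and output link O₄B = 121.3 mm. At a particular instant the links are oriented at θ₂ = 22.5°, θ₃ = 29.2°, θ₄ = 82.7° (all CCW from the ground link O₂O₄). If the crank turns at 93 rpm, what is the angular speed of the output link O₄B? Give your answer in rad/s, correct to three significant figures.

ω₂ = 9.739 rad/s (from 93 rpm).
Differentiating the loop-closure r₂e^{iθ₂}+r₃e^{iθ₃}=r₁+r₄e^{iθ₄} gives r₂ω₂e^{iθ₂}+r₃ω₃e^{iθ₃}=r₄ω₄e^{iθ₄}.
Eliminating the other unknown: ω₄ = r₂ω₂ sin(θ₂−θ₃) / [r₄ sin(θ₄−θ₃)].
Numerator sine = -0.11667; denominator sine = +0.80386.
Result = 0.0608·9.739·(-0.11667) / (0.1213·(+0.80386)) = -0.7085 rad/s; magnitude 0.7085 rad/s.

0.708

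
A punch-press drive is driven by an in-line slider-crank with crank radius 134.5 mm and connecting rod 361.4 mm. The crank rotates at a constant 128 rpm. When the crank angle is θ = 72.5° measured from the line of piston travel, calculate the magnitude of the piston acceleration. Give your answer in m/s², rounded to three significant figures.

ω = 2π·128/60 = 13.4 rad/s
x(θ) = r cosθ + √(L² − r² sin²θ); with ω constant, a = ω²·d²x/dθ².
d²x/dθ² = −r cosθ − r²(cos2θ)/√u − r⁴ sin²2θ/(4u^{3/2}),  u = L² − r² sin²θ = 0.114156 m².
Substituting r = 0.1345 m, L = 0.3614 m, θ = 72.5°: d²x/dθ² = +0.0027164 m.
a = ω²·d²x/dθ² = (13.4)²·(+0.0027164) = +0.48806 m/s²;  |a| = 0.48806 m/s².

0.488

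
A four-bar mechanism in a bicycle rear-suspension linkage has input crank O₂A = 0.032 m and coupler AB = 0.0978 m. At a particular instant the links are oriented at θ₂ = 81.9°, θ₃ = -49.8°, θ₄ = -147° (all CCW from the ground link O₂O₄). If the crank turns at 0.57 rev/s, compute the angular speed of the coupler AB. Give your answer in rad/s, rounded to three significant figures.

ω₂ = 3.581 rad/s (from 0.57 rev/s).
Differentiating the loop-closure r₂e^{iθ₂}+r₃e^{iθ₃}=r₁+r₄e^{iθ₄} gives r₂ω₂e^{iθ₂}+r₃ω₃e^{iθ₃}=r₄ω₄e^{iθ₄}.
Eliminating the other unknown: ω₃ = r₂ω₂ sin(θ₄−θ₂) / [r₃ sin(θ₃−θ₄)].
Numerator sine = +0.75356; denominator sine = +0.99211.
Result = 0.032·3.581·(+0.75356) / (0.0978·(+0.99211)) = +0.89007 rad/s; magnitude 0.89007 rad/s.

0.890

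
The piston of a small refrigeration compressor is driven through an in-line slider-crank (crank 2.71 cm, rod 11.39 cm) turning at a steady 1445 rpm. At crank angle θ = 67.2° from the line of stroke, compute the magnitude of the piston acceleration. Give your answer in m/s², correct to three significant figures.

136

ω = 2π·1445/60 = 151.3 rad/s
x(θ) = r cosθ + √(L² − r² sin²θ); with ω constant, a = ω²·d²x/dθ².
d²x/dθ² = −r cosθ − r²(cos2θ)/√u − r⁴ sin²2θ/(4u^{3/2}),  u = L² − r² sin²θ = 0.0123491 m².
Substituting r = 0.0271 m, L = 0.1139 m, θ = 67.2°: d²x/dθ² = -0.0059279 m.
a = ω²·d²x/dθ² = (151.3)²·(-0.0059279) = -135.74 m/s²;  |a| = 135.74 m/s².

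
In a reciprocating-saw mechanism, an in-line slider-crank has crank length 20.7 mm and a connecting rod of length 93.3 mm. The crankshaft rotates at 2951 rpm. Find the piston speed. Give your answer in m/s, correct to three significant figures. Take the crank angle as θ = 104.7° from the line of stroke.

5.83

ω = 2π·2951/60 = 309 rad/s
For an in-line slider-crank, x = r cosθ + √(L² − r² sin²θ), so v = −rω sinθ·[1 + r cosθ/√(L² − r² sin²θ)].
With r = 0.0207 m, L = 0.0933 m, θ = 104.7°: √(L² − r² sin²θ) = 0.091126 m.
v = −0.0207·309·0.96727·[1 + 0.0207·-0.25376/0.091126] = -5.8308 m/s.
|v| = 5.8308 m/s.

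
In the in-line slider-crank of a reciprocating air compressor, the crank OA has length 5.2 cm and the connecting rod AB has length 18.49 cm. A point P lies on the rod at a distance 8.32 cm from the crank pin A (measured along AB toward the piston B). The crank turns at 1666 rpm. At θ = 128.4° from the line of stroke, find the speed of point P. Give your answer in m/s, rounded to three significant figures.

ω = 174.5 rad/s.  Crank-pin speed |V_A| = rω = 9.0721 m/s, perpendicular to OA.
Rod angle: sinφ = −(r/L) sinθ ⇒ φ = -12.733°; ω_rod = −rω cosθ/√(L²−r²sin²θ) = +31.245 rad/s.
V_P = V_A + ω_rod × AP, with AP = 0.0832 m along the rod.
Components: V_Px = −rω sinθ − a·ω_rod·sinφ = -6.5368 m/s;  V_Py = rω cosθ + a·ω_rod·cosφ = -3.0995 m/s.
|V_P| = √(V_Px² + V_Py²) = 7.2344 m/s.

7.23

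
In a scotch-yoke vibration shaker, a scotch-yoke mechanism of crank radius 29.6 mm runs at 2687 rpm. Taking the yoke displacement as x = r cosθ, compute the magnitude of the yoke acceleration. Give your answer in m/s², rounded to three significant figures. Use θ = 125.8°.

1370

ω = 281.4 rad/s (from 2687 rpm).
x = r cosθ ⇒ ẍ = −rω² cosθ (ω constant).
|a| = rω²|cosθ| = 0.0296·(281.4)²·|cos 125.8°| = 1370.9 m/s².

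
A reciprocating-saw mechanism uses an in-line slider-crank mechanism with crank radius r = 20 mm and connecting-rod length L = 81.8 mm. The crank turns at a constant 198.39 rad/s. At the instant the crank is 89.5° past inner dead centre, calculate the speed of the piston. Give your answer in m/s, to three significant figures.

ω = 198.4 rad/s
For an in-line slider-crank, x = r cosθ + √(L² − r² sin²θ), so v = −rω sinθ·[1 + r cosθ/√(L² − r² sin²θ)].
With r = 0.02 m, L = 0.0818 m, θ = 89.5°: √(L² − r² sin²θ) = 0.079318 m.
v = −0.02·198.4·0.99996·[1 + 0.02·0.00873/0.079318] = -3.9764 m/s.
|v| = 3.9764 m/s.

3.98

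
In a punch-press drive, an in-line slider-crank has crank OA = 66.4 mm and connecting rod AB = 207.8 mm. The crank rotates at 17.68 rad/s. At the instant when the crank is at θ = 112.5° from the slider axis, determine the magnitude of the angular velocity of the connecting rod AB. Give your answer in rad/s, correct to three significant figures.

ω = 17.68 rad/s
The rod makes angle φ with the slider axis where L sinφ = r sinθ; differentiating, L cosφ·φ̇ = r ω cosθ.
L cosφ = √(L² − r² sin²θ) = 0.19854 m.
|ω_rod| = r ω |cosθ| / √(L² − r² sin²θ) = 0.0664·17.68·0.38268/0.19854 = 2.2628 rad/s.

2.26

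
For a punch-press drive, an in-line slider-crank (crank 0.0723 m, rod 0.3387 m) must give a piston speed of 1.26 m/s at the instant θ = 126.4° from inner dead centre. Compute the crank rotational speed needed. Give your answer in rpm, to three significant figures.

237

For an in-line slider-crank, |v_piston| = rω|sinθ|·[1 + r cosθ/√(L² − r² sin²θ)].
With r = 0.0723 m, L = 0.3387 m, θ = 126.4°: the bracketed kinematic factor |dx/dθ| = 0.050711 m.
ω = v/|dx/dθ| = 1.26/0.050711 = 24.847 rad/s.
N = 60ω/(2π) = 237.27 rpm.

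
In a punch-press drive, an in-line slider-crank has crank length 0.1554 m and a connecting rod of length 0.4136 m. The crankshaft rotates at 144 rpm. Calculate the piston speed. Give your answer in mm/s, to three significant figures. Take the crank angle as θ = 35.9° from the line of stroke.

1800

ω = 2π·144/60 = 15.08 rad/s
For an in-line slider-crank, x = r cosθ + √(L² − r² sin²θ), so v = −rω sinθ·[1 + r cosθ/√(L² − r² sin²θ)].
With r = 0.1554 m, L = 0.4136 m, θ = 35.9°: √(L² − r² sin²θ) = 0.40344 m.
v = −0.1554·15.08·0.58637·[1 + 0.1554·0.81004/0.40344] = -1.8028 m/s.
|v| = 1.8028 m/s = 1802.8 mm/s.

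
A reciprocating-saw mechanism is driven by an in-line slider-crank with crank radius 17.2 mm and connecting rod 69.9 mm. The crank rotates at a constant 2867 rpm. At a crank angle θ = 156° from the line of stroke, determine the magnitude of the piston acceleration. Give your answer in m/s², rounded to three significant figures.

1160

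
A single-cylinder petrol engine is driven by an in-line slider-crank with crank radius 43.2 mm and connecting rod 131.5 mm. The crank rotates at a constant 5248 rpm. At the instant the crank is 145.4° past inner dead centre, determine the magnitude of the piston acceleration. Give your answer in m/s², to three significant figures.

ω = 2π·5248/60 = 549.6 rad/s
x(θ) = r cosθ + √(L² − r² sin²θ); with ω constant, a = ω²·d²x/dθ².
d²x/dθ² = −r cosθ − r²(cos2θ)/√u − r⁴ sin²2θ/(4u^{3/2}),  u = L² − r² sin²θ = 0.0166905 m².
Substituting r = 0.0432 m, L = 0.1315 m, θ = 145.4°: d²x/dθ² = +0.030077 m.
a = ω²·d²x/dθ² = (549.6)²·(+0.030077) = +9084 m/s²;  |a| = 9084 m/s².

9080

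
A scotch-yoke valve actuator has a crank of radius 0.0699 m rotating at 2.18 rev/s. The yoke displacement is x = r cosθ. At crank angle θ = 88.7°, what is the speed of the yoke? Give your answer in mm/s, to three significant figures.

ω = 13.7 rad/s (from 2.18 rev/s).
x = r cosθ ⇒ ẋ = −rω sinθ.
|v| = rω|sinθ| = 0.0699·13.7·|sin 88.7°| = 0.9572 m/s = 957.2 mm/s.

957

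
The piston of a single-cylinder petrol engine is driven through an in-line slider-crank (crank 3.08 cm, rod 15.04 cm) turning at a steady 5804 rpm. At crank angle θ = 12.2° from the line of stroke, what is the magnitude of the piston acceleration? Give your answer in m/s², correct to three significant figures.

ω = 2π·5804/60 = 607.8 rad/s
x(θ) = r cosθ + √(L² − r² sin²θ); with ω constant, a = ω²·d²x/dθ².
d²x/dθ² = −r cosθ − r²(cos2θ)/√u − r⁴ sin²2θ/(4u^{3/2}),  u = L² − r² sin²θ = 0.0225778 m².
Substituting r = 0.0308 m, L = 0.1504 m, θ = 12.2°: d²x/dθ² = -0.035865 m.
a = ω²·d²x/dθ² = (607.8)²·(-0.035865) = -13249 m/s²;  |a| = 13249 m/s².

13200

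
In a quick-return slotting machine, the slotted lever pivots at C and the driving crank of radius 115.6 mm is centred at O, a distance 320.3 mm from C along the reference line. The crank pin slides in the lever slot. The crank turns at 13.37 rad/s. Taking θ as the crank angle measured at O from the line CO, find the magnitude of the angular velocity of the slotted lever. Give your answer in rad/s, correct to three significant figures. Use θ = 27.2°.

ω = 13.37 rad/s
Crank pin A relative to C: A = (d + r cosθ, r sinθ); lever angle φ = atan2(r sinθ, d + r cosθ).
Differentiating tanφ: φ̇ = rω(d cosθ + r)/(d² + r² + 2dr cosθ).
d² + r² + 2dr cosθ = |CA|² = 0.18182 m²;  d cosθ + r = +0.40048 m.
|ω_lever| = |0.1156·13.37·+0.40048| / 0.18182 = 3.4043 rad/s.

3.40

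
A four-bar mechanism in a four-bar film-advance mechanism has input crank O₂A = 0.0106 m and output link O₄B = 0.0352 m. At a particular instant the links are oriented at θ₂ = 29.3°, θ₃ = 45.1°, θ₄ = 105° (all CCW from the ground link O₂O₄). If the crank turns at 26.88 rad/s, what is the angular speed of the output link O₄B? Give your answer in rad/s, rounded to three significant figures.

ω₂ = 26.88 rad/s
Differentiating the loop-closure r₂e^{iθ₂}+r₃e^{iθ₃}=r₁+r₄e^{iθ₄} gives r₂ω₂e^{iθ₂}+r₃ω₃e^{iθ₃}=r₄ω₄e^{iθ₄}.
Eliminating the other unknown: ω₄ = r₂ω₂ sin(θ₂−θ₃) / [r₄ sin(θ₄−θ₃)].
Numerator sine = -0.27228; denominator sine = +0.86515.
Result = 0.0106·26.88·(-0.27228) / (0.0352·(+0.86515)) = -2.5475 rad/s; magnitude 2.5475 rad/s.

2.55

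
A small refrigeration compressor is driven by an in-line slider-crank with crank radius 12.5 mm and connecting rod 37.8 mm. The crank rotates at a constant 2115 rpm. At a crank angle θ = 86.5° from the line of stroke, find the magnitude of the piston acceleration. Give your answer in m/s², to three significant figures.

ω = 2π·2115/60 = 221.5 rad/s
x(θ) = r cosθ + √(L² − r² sin²θ); with ω constant, a = ω²·d²x/dθ².
d²x/dθ² = −r cosθ − r²(cos2θ)/√u − r⁴ sin²2θ/(4u^{3/2}),  u = L² − r² sin²θ = 0.00127317 m².
Substituting r = 0.0125 m, L = 0.0378 m, θ = 86.5°: d²x/dθ² = +0.0035813 m.
a = ω²·d²x/dθ² = (221.5)²·(+0.0035813) = +175.68 m/s²;  |a| = 175.68 m/s².

176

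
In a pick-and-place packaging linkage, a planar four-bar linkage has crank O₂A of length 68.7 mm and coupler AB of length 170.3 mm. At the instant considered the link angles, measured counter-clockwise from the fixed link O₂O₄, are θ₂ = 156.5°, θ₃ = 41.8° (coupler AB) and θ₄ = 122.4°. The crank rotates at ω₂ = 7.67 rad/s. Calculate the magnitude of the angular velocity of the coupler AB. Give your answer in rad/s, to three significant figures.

ω₂ = 7.67 rad/s
Differentiating the loop-closure r₂e^{iθ₂}+r₃e^{iθ₃}=r₁+r₄e^{iθ₄} gives r₂ω₂e^{iθ₂}+r₃ω₃e^{iθ₃}=r₄ω₄e^{iθ₄}.
Eliminating the other unknown: ω₃ = r₂ω₂ sin(θ₄−θ₂) / [r₃ sin(θ₃−θ₄)].
Numerator sine = -0.56064; denominator sine = -0.98657.
Result = 0.0687·7.67·(-0.56064) / (0.1703·(-0.98657)) = +1.7583 rad/s; magnitude 1.7583 rad/s.

1.76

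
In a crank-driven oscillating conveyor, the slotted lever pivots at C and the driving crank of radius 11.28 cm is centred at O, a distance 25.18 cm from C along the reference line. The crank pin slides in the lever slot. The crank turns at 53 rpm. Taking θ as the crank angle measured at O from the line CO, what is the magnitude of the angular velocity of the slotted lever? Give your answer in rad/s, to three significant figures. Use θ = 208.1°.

2.63

ω = 5.55 rad/s (from 53 rpm).
Crank pin A relative to C: A = (d + r cosθ, r sinθ); lever angle φ = atan2(r sinθ, d + r cosθ).
Differentiating tanφ: φ̇ = rω(d cosθ + r)/(d² + r² + 2dr cosθ).
d² + r² + 2dr cosθ = |CA|² = 0.0260169 m²;  d cosθ + r = -0.10932 m.
|ω_lever| = |0.1128·5.55·-0.10932| / 0.0260169 = 2.6306 rad/s.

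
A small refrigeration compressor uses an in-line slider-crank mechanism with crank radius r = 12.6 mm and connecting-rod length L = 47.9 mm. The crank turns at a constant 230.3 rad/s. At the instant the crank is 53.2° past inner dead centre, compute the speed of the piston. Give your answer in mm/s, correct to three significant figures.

2700

ω = 230.3 rad/s
For an in-line slider-crank, x = r cosθ + √(L² − r² sin²θ), so v = −rω sinθ·[1 + r cosθ/√(L² − r² sin²θ)].
With r = 0.0126 m, L = 0.0479 m, θ = 53.2°: √(L² − r² sin²θ) = 0.046825 m.
v = −0.0126·230.3·0.80073·[1 + 0.0126·0.59902/0.046825] = -2.6981 m/s.
|v| = 2.6981 m/s = 2698.1 mm/s.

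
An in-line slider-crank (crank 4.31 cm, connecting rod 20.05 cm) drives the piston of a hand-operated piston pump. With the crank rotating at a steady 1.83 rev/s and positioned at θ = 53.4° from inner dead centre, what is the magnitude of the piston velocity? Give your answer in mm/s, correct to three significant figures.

450

ω = 2π·1.83 = 11.5 rad/s
For an in-line slider-crank, x = r cosθ + √(L² − r² sin²θ), so v = −rω sinθ·[1 + r cosθ/√(L² − r² sin²θ)].
With r = 0.0431 m, L = 0.2005 m, θ = 53.4°: √(L² − r² sin²θ) = 0.19749 m.
v = −0.0431·11.5·0.80282·[1 + 0.0431·0.59622/0.19749] = -0.44962 m/s.
|v| = 0.44962 m/s = 449.62 mm/s.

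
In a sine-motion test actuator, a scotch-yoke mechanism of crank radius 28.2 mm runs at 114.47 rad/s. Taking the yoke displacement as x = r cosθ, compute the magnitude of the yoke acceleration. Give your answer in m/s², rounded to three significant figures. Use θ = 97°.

45.0

ω = 114.5 rad/s
x = r cosθ ⇒ ẍ = −rω² cosθ (ω constant).
|a| = rω²|cosθ| = 0.0282·(114.5)²·|cos 97°| = 45.033 m/s².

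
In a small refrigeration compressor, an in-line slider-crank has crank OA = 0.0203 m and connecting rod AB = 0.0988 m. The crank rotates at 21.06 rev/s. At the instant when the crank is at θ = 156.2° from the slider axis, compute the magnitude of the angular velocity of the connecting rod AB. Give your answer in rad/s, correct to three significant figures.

ω = 132.3 rad/s (converted from 21.06 rev/s).
The rod makes angle φ with the slider axis where L sinφ = r sinθ; differentiating, L cosφ·φ̇ = r ω cosθ.
L cosφ = √(L² − r² sin²θ) = 0.09846 m.
|ω_rod| = r ω |cosθ| / √(L² − r² sin²θ) = 0.0203·132.3·0.91496/0.09846 = 24.962 rad/s.

25.0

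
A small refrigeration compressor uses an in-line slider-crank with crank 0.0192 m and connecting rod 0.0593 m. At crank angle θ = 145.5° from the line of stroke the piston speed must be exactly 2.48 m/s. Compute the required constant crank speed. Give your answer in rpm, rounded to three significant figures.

2990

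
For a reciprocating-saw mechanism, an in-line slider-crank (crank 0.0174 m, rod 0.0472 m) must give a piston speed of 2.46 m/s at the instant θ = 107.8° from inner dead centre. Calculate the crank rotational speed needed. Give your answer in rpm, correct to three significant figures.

1610

For an in-line slider-crank, |v_piston| = rω|sinθ|·[1 + r cosθ/√(L² − r² sin²θ)].
With r = 0.0174 m, L = 0.0472 m, θ = 107.8°: the bracketed kinematic factor |dx/dθ| = 0.014573 m.
ω = v/|dx/dθ| = 2.46/0.014573 = 168.8 rad/s.
N = 60ω/(2π) = 1611.9 rpm.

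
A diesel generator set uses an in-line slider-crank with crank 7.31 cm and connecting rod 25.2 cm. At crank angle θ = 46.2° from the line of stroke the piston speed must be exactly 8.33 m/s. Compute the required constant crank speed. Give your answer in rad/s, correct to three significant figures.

131

For an in-line slider-crank, |v_piston| = rω|sinθ|·[1 + r cosθ/√(L² − r² sin²θ)].
With r = 0.0731 m, L = 0.252 m, θ = 46.2°: the bracketed kinematic factor |dx/dθ| = 0.063594 m.
ω = v/|dx/dθ| = 8.33/0.063594 = 130.99 rad/s.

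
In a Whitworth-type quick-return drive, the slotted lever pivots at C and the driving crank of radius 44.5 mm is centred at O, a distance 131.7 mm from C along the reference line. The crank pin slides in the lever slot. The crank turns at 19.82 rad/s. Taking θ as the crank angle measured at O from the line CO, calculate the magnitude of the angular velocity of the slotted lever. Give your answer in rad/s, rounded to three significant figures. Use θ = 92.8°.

1.79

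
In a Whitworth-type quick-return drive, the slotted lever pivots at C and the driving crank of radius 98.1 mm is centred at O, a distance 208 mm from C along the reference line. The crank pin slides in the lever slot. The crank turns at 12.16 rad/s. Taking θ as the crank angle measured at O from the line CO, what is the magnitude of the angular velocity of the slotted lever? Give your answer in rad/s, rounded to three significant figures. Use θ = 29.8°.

ω = 12.16 rad/s
Crank pin A relative to C: A = (d + r cosθ, r sinθ); lever angle φ = atan2(r sinθ, d + r cosθ).
Differentiating tanφ: φ̇ = rω(d cosθ + r)/(d² + r² + 2dr cosθ).
d² + r² + 2dr cosθ = |CA|² = 0.0883008 m²;  d cosθ + r = +0.2786 m.
|ω_lever| = |0.0981·12.16·+0.2786| / 0.0883008 = 3.7637 rad/s.

3.76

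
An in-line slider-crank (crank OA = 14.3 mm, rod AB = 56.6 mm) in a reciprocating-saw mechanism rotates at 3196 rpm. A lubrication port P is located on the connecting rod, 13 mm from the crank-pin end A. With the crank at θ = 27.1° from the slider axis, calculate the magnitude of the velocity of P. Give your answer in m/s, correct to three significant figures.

4.00

ω = 334.7 rad/s.  Crank-pin speed |V_A| = rω = 4.786 m/s, perpendicular to OA.
Rod angle: sinφ = −(r/L) sinθ ⇒ φ = -6.609°; ω_rod = −rω cosθ/√(L²−r²sin²θ) = -75.778 rad/s.
V_P = V_A + ω_rod × AP, with AP = 0.013 m along the rod.
Components: V_Px = −rω sinθ − a·ω_rod·sinφ = -2.2936 m/s;  V_Py = rω cosθ + a·ω_rod·cosφ = +3.282 m/s.
|V_P| = √(V_Px² + V_Py²) = 4.004 m/s.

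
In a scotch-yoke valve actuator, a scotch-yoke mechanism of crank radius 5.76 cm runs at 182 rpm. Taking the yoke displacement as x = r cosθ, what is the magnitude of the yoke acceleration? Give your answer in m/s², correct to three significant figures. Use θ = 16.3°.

20.1

ω = 19.06 rad/s (from 182 rpm).
x = r cosθ ⇒ ẍ = −rω² cosθ (ω constant).
|a| = rω²|cosθ| = 0.0576·(19.06)²·|cos 16.3°| = 20.082 m/s².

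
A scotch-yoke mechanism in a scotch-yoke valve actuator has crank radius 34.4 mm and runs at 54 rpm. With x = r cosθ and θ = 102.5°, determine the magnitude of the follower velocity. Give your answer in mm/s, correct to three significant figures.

190

ω = 5.655 rad/s (from 54 rpm).
x = r cosθ ⇒ ẋ = −rω sinθ.
|v| = rω|sinθ| = 0.0344·5.655·|sin 102.5°| = 0.18992 m/s = 189.92 mm/s.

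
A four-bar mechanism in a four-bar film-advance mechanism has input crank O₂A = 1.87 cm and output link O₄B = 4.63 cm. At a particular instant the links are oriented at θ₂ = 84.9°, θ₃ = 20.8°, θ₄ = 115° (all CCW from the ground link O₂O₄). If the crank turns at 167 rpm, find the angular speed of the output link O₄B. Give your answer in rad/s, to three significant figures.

ω₂ = 17.49 rad/s (from 167 rpm).
Differentiating the loop-closure r₂e^{iθ₂}+r₃e^{iθ₃}=r₁+r₄e^{iθ₄} gives r₂ω₂e^{iθ₂}+r₃ω₃e^{iθ₃}=r₄ω₄e^{iθ₄}.
Eliminating the other unknown: ω₄ = r₂ω₂ sin(θ₂−θ₃) / [r₄ sin(θ₄−θ₃)].
Numerator sine = +0.89956; denominator sine = +0.99731.
Result = 0.0187·17.49·(+0.89956) / (0.0463·(+0.99731)) = +6.3709 rad/s; magnitude 6.3709 rad/s.

6.37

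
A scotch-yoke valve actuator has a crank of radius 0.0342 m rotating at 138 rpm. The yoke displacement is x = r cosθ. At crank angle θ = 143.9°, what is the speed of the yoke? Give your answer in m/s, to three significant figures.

ω = 14.45 rad/s (from 138 rpm).
x = r cosθ ⇒ ẋ = −rω sinθ.
|v| = rω|sinθ| = 0.0342·14.45·|sin 143.9°| = 0.2912 m/s.

0.291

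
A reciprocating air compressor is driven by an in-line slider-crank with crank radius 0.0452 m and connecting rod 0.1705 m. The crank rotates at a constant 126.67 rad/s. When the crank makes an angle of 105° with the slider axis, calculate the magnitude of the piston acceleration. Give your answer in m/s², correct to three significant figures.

ω = 126.7 rad/s
x(θ) = r cosθ + √(L² − r² sin²θ); with ω constant, a = ω²·d²x/dθ².
d²x/dθ² = −r cosθ − r²(cos2θ)/√u − r⁴ sin²2θ/(4u^{3/2}),  u = L² − r² sin²θ = 0.0271641 m².
Substituting r = 0.0452 m, L = 0.1705 m, θ = 105°: d²x/dθ² = +0.022376 m.
a = ω²·d²x/dθ² = (126.7)²·(+0.022376) = +359.02 m/s²;  |a| = 359.02 m/s².

359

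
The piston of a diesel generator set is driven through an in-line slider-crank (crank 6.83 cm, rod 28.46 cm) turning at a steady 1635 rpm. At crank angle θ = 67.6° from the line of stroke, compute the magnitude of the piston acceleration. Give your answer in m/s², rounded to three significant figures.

417

ω = 2π·1635/60 = 171.2 rad/s
x(θ) = r cosθ + √(L² − r² sin²θ); with ω constant, a = ω²·d²x/dθ².
d²x/dθ² = −r cosθ − r²(cos2θ)/√u − r⁴ sin²2θ/(4u^{3/2}),  u = L² − r² sin²θ = 0.0770097 m².
Substituting r = 0.0683 m, L = 0.2846 m, θ = 67.6°: d²x/dθ² = -0.014226 m.
a = ω²·d²x/dθ² = (171.2)²·(-0.014226) = -417.03 m/s²;  |a| = 417.03 m/s².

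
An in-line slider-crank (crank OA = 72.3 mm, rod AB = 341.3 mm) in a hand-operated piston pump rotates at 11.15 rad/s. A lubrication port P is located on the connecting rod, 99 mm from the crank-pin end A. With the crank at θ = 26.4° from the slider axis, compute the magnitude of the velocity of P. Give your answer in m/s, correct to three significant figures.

0.637

ω = 11.15 rad/s.  Crank-pin speed |V_A| = rω = 0.80615 m/s, perpendicular to OA.
Rod angle: sinφ = −(r/L) sinθ ⇒ φ = -5.405°; ω_rod = −rω cosθ/√(L²−r²sin²θ) = -2.1251 rad/s.
V_P = V_A + ω_rod × AP, with AP = 0.099 m along the rod.
Components: V_Px = −rω sinθ − a·ω_rod·sinφ = -0.37826 m/s;  V_Py = rω cosθ + a·ω_rod·cosφ = +0.51262 m/s.
|V_P| = √(V_Px² + V_Py²) = 0.63707 m/s.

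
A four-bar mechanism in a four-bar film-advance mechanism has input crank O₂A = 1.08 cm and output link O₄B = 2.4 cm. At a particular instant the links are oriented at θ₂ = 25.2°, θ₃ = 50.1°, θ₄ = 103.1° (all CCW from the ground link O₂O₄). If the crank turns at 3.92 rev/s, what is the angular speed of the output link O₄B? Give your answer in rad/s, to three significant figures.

ω₂ = 24.63 rad/s (from 3.92 rev/s).
Differentiating the loop-closure r₂e^{iθ₂}+r₃e^{iθ₃}=r₁+r₄e^{iθ₄} gives r₂ω₂e^{iθ₂}+r₃ω₃e^{iθ₃}=r₄ω₄e^{iθ₄}.
Eliminating the other unknown: ω₄ = r₂ω₂ sin(θ₂−θ₃) / [r₄ sin(θ₄−θ₃)].
Numerator sine = -0.42104; denominator sine = +0.79864.
Result = 0.0108·24.63·(-0.42104) / (0.024·(+0.79864)) = -5.8432 rad/s; magnitude 5.8432 rad/s.

5.84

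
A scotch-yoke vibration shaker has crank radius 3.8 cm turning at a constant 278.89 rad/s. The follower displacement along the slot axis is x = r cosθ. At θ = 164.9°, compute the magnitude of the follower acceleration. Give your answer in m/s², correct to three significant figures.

ω = 278.9 rad/s
x = r cosθ ⇒ ẍ = −rω² cosθ (ω constant).
|a| = rω²|cosθ| = 0.038·(278.9)²·|cos 164.9°| = 2853.6 m/s².

2850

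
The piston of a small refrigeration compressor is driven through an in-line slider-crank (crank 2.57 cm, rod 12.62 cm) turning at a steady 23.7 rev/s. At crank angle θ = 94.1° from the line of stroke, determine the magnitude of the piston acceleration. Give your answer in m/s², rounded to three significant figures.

ω = 2π·23.7 = 148.9 rad/s
x(θ) = r cosθ + √(L² − r² sin²θ); with ω constant, a = ω²·d²x/dθ².
d²x/dθ² = −r cosθ − r²(cos2θ)/√u − r⁴ sin²2θ/(4u^{3/2}),  u = L² − r² sin²θ = 0.0152693 m².
Substituting r = 0.0257 m, L = 0.1262 m, θ = 94.1°: d²x/dθ² = +0.0071268 m.
a = ω²·d²x/dθ² = (148.9)²·(+0.0071268) = +158.03 m/s²;  |a| = 158.03 m/s².

158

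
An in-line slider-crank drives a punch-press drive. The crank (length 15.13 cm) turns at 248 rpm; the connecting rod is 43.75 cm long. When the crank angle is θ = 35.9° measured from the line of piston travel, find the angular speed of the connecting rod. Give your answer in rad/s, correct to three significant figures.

7.43

ω = 25.97 rad/s (converted from 248 rpm).
The rod makes angle φ with the slider axis where L sinφ = r sinθ; differentiating, L cosφ·φ̇ = r ω cosθ.
L cosφ = √(L² − r² sin²θ) = 0.42841 m.
|ω_rod| = r ω |cosθ| / √(L² − r² sin²θ) = 0.1513·25.97·0.81004/0.42841 = 7.4296 rad/s.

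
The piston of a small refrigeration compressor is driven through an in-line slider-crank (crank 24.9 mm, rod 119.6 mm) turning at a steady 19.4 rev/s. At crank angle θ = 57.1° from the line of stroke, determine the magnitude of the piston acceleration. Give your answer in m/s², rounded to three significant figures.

ω = 2π·19.4 = 121.9 rad/s
x(θ) = r cosθ + √(L² − r² sin²θ); with ω constant, a = ω²·d²x/dθ².
d²x/dθ² = −r cosθ − r²(cos2θ)/√u − r⁴ sin²2θ/(4u^{3/2}),  u = L² − r² sin²θ = 0.0138671 m².
Substituting r = 0.0249 m, L = 0.1196 m, θ = 57.1°: d²x/dθ² = -0.011416 m.
a = ω²·d²x/dθ² = (121.9)²·(-0.011416) = -169.62 m/s²;  |a| = 169.62 m/s².

170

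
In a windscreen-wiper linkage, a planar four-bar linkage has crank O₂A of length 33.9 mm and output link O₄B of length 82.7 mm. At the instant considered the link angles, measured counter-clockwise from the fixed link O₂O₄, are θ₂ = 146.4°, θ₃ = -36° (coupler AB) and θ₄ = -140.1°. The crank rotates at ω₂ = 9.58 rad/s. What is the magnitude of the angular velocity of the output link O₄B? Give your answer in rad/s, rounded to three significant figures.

0.170

ω₂ = 9.58 rad/s
Differentiating the loop-closure r₂e^{iθ₂}+r₃e^{iθ₃}=r₁+r₄e^{iθ₄} gives r₂ω₂e^{iθ₂}+r₃ω₃e^{iθ₃}=r₄ω₄e^{iθ₄}.
Eliminating the other unknown: ω₄ = r₂ω₂ sin(θ₂−θ₃) / [r₄ sin(θ₄−θ₃)].
Numerator sine = -0.04188; denominator sine = -0.96987.
Result = 0.0339·9.58·(-0.04188) / (0.0827·(-0.96987)) = +0.16955 rad/s; magnitude 0.16955 rad/s.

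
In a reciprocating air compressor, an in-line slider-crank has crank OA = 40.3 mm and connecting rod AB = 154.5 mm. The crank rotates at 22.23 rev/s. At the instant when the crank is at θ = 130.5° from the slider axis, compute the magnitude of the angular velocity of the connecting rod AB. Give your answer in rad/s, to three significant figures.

24.1

ω = 139.7 rad/s (converted from 22.23 rev/s).
The rod makes angle φ with the slider axis where L sinφ = r sinθ; differentiating, L cosφ·φ̇ = r ω cosθ.
L cosφ = √(L² − r² sin²θ) = 0.15143 m.
|ω_rod| = r ω |cosθ| / √(L² − r² sin²θ) = 0.0403·139.7·0.64945/0.15143 = 24.141 rad/s.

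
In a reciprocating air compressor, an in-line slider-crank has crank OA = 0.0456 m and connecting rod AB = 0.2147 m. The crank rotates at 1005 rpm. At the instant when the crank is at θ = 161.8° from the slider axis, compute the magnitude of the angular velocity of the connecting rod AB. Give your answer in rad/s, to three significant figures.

ω = 105.2 rad/s (converted from 1005 rpm).
The rod makes angle φ with the slider axis where L sinφ = r sinθ; differentiating, L cosφ·φ̇ = r ω cosθ.
L cosφ = √(L² − r² sin²θ) = 0.21423 m.
|ω_rod| = r ω |cosθ| / √(L² − r² sin²θ) = 0.0456·105.2·0.94997/0.21423 = 21.281 rad/s.

21.3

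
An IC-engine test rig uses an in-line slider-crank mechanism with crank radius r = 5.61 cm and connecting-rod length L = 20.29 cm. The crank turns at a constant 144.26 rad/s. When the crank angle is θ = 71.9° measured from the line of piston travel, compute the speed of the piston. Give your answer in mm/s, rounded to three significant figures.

ω = 144.3 rad/s
For an in-line slider-crank, x = r cosθ + √(L² − r² sin²θ), so v = −rω sinθ·[1 + r cosθ/√(L² − r² sin²θ)].
With r = 0.0561 m, L = 0.2029 m, θ = 71.9°: √(L² − r² sin²θ) = 0.19577 m.
v = −0.0561·144.3·0.95052·[1 + 0.0561·0.31068/0.19577] = -8.3774 m/s.
|v| = 8.3774 m/s = 8377.4 mm/s.

8380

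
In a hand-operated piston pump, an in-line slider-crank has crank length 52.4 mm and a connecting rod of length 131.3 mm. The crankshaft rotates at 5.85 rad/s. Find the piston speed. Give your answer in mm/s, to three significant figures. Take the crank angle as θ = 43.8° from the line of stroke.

ω = 5.85 rad/s
For an in-line slider-crank, x = r cosθ + √(L² − r² sin²θ), so v = −rω sinθ·[1 + r cosθ/√(L² − r² sin²θ)].
With r = 0.0524 m, L = 0.1313 m, θ = 43.8°: √(L² − r² sin²θ) = 0.12619 m.
v = −0.0524·5.85·0.69214·[1 + 0.0524·0.72176/0.12619] = -0.27576 m/s.
|v| = 0.27576 m/s = 275.76 mm/s.

276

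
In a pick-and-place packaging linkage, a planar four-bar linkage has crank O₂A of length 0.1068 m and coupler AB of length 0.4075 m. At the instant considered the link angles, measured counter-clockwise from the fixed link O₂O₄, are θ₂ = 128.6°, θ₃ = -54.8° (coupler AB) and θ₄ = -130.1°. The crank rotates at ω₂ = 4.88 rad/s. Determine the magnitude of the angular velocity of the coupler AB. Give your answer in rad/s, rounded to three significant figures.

1.30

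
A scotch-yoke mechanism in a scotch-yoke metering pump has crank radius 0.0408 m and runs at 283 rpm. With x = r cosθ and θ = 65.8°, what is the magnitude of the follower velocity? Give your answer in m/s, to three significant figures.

1.10

ω = 29.64 rad/s (from 283 rpm).
x = r cosθ ⇒ ẋ = −rω sinθ.
|v| = rω|sinθ| = 0.0408·29.64·|sin 65.8°| = 1.1029 m/s.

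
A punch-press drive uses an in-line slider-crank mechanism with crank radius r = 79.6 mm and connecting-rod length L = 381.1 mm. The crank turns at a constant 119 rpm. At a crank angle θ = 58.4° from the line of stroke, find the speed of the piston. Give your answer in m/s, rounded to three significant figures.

0.939

ω = 2π·119/60 = 12.46 rad/s
For an in-line slider-crank, x = r cosθ + √(L² − r² sin²θ), so v = −rω sinθ·[1 + r cosθ/√(L² − r² sin²θ)].
With r = 0.0796 m, L = 0.3811 m, θ = 58.4°: √(L² − r² sin²θ) = 0.37502 m.
v = −0.0796·12.46·0.85173·[1 + 0.0796·0.52399/0.37502] = -0.93883 m/s.
|v| = 0.93883 m/s.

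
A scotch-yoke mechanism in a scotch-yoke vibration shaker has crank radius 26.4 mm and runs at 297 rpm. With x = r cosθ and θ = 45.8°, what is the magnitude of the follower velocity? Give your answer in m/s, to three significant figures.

ω = 31.1 rad/s (from 297 rpm).
x = r cosθ ⇒ ẋ = −rω sinθ.
|v| = rω|sinθ| = 0.0264·31.1·|sin 45.8°| = 0.58865 m/s.

0.589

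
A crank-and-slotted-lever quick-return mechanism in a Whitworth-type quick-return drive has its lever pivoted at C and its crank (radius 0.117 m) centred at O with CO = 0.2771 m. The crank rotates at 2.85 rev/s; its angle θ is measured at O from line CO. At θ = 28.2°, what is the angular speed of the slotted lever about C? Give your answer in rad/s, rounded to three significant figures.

ω = 17.91 rad/s (from 2.85 rev/s).
Crank pin A relative to C: A = (d + r cosθ, r sinθ); lever angle φ = atan2(r sinθ, d + r cosθ).
Differentiating tanφ: φ̇ = rω(d cosθ + r)/(d² + r² + 2dr cosθ).
d² + r² + 2dr cosθ = |CA|² = 0.147618 m²;  d cosθ + r = +0.36121 m.
|ω_lever| = |0.117·17.91·+0.36121| / 0.147618 = 5.1266 rad/s.

5.13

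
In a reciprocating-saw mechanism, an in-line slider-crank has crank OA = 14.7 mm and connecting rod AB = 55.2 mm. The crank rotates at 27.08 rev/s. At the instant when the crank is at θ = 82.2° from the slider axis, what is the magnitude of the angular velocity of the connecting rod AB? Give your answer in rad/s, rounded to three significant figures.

6.38

ω = 170.1 rad/s (converted from 27.08 rev/s).
The rod makes angle φ with the slider axis where L sinφ = r sinθ; differentiating, L cosφ·φ̇ = r ω cosθ.
L cosφ = √(L² − r² sin²θ) = 0.053244 m.
|ω_rod| = r ω |cosθ| / √(L² − r² sin²θ) = 0.0147·170.1·0.13572/0.053244 = 6.3754 rad/s.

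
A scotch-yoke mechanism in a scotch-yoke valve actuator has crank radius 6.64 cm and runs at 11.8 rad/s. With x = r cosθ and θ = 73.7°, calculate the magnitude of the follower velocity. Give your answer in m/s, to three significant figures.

0.752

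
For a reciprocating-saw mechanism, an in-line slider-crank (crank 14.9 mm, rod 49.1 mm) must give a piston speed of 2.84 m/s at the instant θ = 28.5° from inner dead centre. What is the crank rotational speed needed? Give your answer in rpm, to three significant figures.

3000

For an in-line slider-crank, |v_piston| = rω|sinθ|·[1 + r cosθ/√(L² − r² sin²θ)].
With r = 0.0149 m, L = 0.0491 m, θ = 28.5°: the bracketed kinematic factor |dx/dθ| = 0.0090259 m.
ω = v/|dx/dθ| = 2.84/0.0090259 = 314.65 rad/s.
N = 60ω/(2π) = 3004.7 rpm.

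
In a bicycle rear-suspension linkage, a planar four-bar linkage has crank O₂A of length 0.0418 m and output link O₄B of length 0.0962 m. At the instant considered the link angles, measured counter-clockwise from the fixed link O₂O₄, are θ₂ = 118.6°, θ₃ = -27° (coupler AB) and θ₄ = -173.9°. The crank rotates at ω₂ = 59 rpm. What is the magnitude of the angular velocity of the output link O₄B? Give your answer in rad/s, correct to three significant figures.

ω₂ = 6.178 rad/s (from 59 rpm).
Differentiating the loop-closure r₂e^{iθ₂}+r₃e^{iθ₃}=r₁+r₄e^{iθ₄} gives r₂ω₂e^{iθ₂}+r₃ω₃e^{iθ₃}=r₄ω₄e^{iθ₄}.
Eliminating the other unknown: ω₄ = r₂ω₂ sin(θ₂−θ₃) / [r₄ sin(θ₄−θ₃)].
Numerator sine = +0.56497; denominator sine = -0.54610.
Result = 0.0418·6.178·(+0.56497) / (0.0962·(-0.54610)) = -2.7774 rad/s; magnitude 2.7774 rad/s.

2.78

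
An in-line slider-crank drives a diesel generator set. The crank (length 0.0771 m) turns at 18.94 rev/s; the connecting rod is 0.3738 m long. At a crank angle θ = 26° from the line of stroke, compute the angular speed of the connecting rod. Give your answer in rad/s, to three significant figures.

22.2

ω = 119 rad/s (converted from 18.94 rev/s).
The rod makes angle φ with the slider axis where L sinφ = r sinθ; differentiating, L cosφ·φ̇ = r ω cosθ.
L cosφ = √(L² − r² sin²θ) = 0.37227 m.
|ω_rod| = r ω |cosθ| / √(L² − r² sin²θ) = 0.0771·119·0.89879/0.37227 = 22.152 rad/s.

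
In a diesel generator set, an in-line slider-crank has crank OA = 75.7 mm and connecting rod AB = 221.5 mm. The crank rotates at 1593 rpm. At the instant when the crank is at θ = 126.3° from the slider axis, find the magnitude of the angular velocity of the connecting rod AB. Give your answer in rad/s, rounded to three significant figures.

35.1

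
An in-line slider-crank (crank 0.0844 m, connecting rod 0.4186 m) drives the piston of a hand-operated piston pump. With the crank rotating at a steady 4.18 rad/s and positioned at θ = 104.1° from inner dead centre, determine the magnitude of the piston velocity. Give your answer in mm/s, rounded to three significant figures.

ω = 4.18 rad/s
For an in-line slider-crank, x = r cosθ + √(L² − r² sin²θ), so v = −rω sinθ·[1 + r cosθ/√(L² − r² sin²θ)].
With r = 0.0844 m, L = 0.4186 m, θ = 104.1°: √(L² − r² sin²θ) = 0.41052 m.
v = −0.0844·4.18·0.96987·[1 + 0.0844·-0.24362/0.41052] = -0.32503 m/s.
|v| = 0.32503 m/s = 325.03 mm/s.

325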